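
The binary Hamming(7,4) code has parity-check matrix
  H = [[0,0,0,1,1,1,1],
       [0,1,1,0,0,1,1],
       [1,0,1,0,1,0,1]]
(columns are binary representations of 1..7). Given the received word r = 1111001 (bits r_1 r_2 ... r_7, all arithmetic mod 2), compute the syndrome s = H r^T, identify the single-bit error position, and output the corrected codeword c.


s = (0, 1, 1)^T, error position = 3, corrected codeword c = 1101001

Compute s = H r^T mod 2 one row at a time:
  s_1 = 1 + 0 + 0 + 1 = 2 ≡ 0 (mod 2).
  s_2 = 1 + 1 + 0 + 1 = 3 ≡ 1 (mod 2).
  s_3 = 1 + 1 + 0 + 1 = 3 ≡ 1 (mod 2).
s = (0, 1, 1)^T — this equals column 3 of H (binary 011), so error is at position 3.
Correct: flip bit 3 of r = 1111001 to get c = 1101001.


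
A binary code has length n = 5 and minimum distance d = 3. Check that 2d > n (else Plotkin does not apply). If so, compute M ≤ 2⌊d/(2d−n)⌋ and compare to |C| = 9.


Plotkin bound M ≤ 6; given |C| = 9 > bound (violated).

Check applicability: 2d = 6, n = 5.
2d − n = 1 > 0, so Plotkin applies.
Compute d/(2d−n) = 3/1 ≈ 3.0000.
⌊d/(2d−n)⌋ = 3.
Plotkin bound: M ≤ 2·3 = 6.
Given |C| = 9, check: VIOLATED.
This |C| is above the Plotkin bound, so no binary code with n = 5, d = 3 and 9 codewords exists.


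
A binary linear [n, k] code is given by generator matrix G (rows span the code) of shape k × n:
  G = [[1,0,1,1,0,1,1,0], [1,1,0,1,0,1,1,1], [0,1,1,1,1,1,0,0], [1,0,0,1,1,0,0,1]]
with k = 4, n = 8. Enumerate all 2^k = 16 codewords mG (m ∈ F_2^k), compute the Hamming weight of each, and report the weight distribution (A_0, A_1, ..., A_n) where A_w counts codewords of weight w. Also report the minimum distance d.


Weight distribution: A_0 = 1, A_2 = 1, A_3 = 2, A_4 = 5, A_5 = 6, A_6 = 1. Minimum distance d = 2.

Enumerate all 2^4 = 16 messages m ∈ F_2^4.
For each, compute codeword c = mG in F_2^8, then tally its weight.
  m = 0000 → c = 00000000, weight = 0.
  m = 1000 → c = 10110110, weight = 5.
  m = 0100 → c = 11010111, weight = 6.
  m = 1100 → c = 01100001, weight = 3.
  m = 0010 → c = 01111100, weight = 5.
  m = 1010 → c = 11001010, weight = 4.
  m = 0110 → c = 10101011, weight = 5.
  m = 1110 → c = 00011101, weight = 4.
  m = 0001 → c = 10011001, weight = 4.
  m = 1001 → c = 00101111, weight = 5.
  m = 0101 → c = 01001110, weight = 4.
  m = 1101 → c = 11111000, weight = 5.
  m = 0011 → c = 11100101, weight = 5.
  m = 1011 → c = 01010011, weight = 4.
  m = 0111 → c = 00110010, weight = 3.
  m = 1111 → c = 10000100, weight = 2.
Tally weights:
  weight 0: 1 codewords.
  weight 2: 1 codewords.
  weight 3: 2 codewords.
  weight 4: 5 codewords.
  weight 5: 6 codewords.
  weight 6: 1 codewords.
Minimum distance d = smallest w > 0 with A_w > 0 = 2.
Sanity: Σ A_w = 16 = 2^4 = 16 ✓.


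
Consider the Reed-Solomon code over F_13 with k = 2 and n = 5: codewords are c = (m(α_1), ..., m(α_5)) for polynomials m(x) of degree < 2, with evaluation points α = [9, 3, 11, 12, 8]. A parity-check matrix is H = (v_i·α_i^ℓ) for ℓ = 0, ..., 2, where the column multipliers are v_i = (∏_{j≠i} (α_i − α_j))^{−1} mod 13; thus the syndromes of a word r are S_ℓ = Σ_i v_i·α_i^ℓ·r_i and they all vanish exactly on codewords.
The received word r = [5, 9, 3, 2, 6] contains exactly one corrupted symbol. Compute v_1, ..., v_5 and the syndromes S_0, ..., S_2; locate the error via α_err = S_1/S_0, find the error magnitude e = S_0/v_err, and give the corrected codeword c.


S = (12, 10, 4), error at position 2, error magnitude e = 11, c = [5, 11, 3, 2, 6].

Step 1: column multipliers v_i = (∏_{j≠i}(α_i − α_j))^{−1} mod 13.
  i = 1 (α = 9): (9−3)(9−11)(9−12)(9−8) = 6·(−2)·(−3)·1 = 36 ≡ 10, so v_1 = 10^{−1} = 4 (mod 13).
  i = 2 (α = 3): (3−9)(3−11)(3−12)(3−8) = (−6)·(−8)·(−9)·(−5) = 2160 ≡ 2, so v_2 = 2^{−1} = 7 (mod 13).
  i = 3 (α = 11): (11−9)(11−3)(11−12)(11−8) = 2·8·(−1)·3 = −48 ≡ 4, so v_3 = 4^{−1} = 10 (mod 13).
  i = 4 (α = 12): (12−9)(12−3)(12−11)(12−8) = 3·9·1·4 = 108 ≡ 4, so v_4 = 4^{−1} = 10 (mod 13).
  i = 5 (α = 8): (8−9)(8−3)(8−11)(8−12) = (−1)·5·(−3)·(−4) = −60 ≡ 5, so v_5 = 5^{−1} = 8 (mod 13).
  v = [4, 7, 10, 10, 8].
Step 2: syndromes of r = [5, 9, 3, 2, 6] (all sums mod 13).
  S_0 = Σ v_i r_i = 4·5 + 7·9 + 10·3 + 10·2 + 8·6 = 181 ≡ 12.
  S_1 = Σ v_i α_i r_i = 4·9·5 + 7·3·9 + 10·11·3 + 10·12·2 + 8·8·6 = 1323 ≡ 10.
  α_i^2 mod 13 = [3, 9, 4, 1, 12].
  S_2 = Σ v_i α_i^2 r_i = 4·3·5 + 7·9·9 + 10·4·3 + 10·1·2 + 8·12·6 = 1343 ≡ 4.
  S = (12, 10, 4) ≠ 0, so r is not a codeword (an error is present).
Step 3: locate the error. For a single error e at position i, S_ℓ = v_i·e·α_i^ℓ, so α_err = S_1/S_0.
  S_0^{−1} = 12^{−1} = 12 (mod 13), so α_err = 10·12 = 120 ≡ 3 = α_2. Error position i = 2.
  Consistency check: S_2/S_1 = 4·4 = 16 ≡ 3 = α_err ✓ (single-error assumption holds).
Step 4: error magnitude e = S_0/v_2 = S_0·∏_{j≠2}(α_2 − α_j) = 12·2 = 24 ≡ 11 (mod 13).
Step 5: correct position 2: c_2 = r_2 − e = 9 − 11 ≡ 11 (mod 13). Hence c = [5, 11, 3, 2, 6].
  Check: interpolating c through the α_i gives m(x) = 1 + 12·x (degree < 2) with m(α_i) = c_i for every i, so c is indeed a codeword.


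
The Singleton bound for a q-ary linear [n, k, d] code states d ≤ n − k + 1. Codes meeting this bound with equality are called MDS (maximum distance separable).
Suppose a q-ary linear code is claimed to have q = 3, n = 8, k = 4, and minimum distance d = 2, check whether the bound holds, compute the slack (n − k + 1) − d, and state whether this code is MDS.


Singleton RHS = n − k + 1 = 5, slack = 3, bound satisfied, not MDS.

Singleton bound: d ≤ n − k + 1.
Here n = 8, k = 4, so n − k + 1 = 5.
Given d = 2, check d ≤ 5: YES.
Slack = (n − k + 1) − d = 3.
The code is NOT MDS (slack = 3 > 0).
Description: the claimed parameters are [8, 4, 2]_3; such a code would be non-MDS.


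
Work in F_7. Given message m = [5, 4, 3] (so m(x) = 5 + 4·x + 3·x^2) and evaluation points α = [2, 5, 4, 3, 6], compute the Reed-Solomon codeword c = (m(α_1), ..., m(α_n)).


c = [4, 2, 6, 2, 4]

Message polynomial: m(x) = 5 + 4·x + 3·x^2 (mod 7).
For each evaluation point α_i, compute m(α_i) mod 7:
  α_1 = 2: Horner steps 3 → 3 → 4, so m(2) = 4.
  α_2 = 5: Horner steps 3 → 5 → 2, so m(5) = 2.
  α_3 = 4: Horner steps 3 → 2 → 6, so m(4) = 6.
  α_4 = 3: Horner steps 3 → 6 → 2, so m(3) = 2.
  α_5 = 6: Horner steps 3 → 1 → 4, so m(6) = 4.
Codeword c = [4, 2, 6, 2, 4] ∈ F_7^5.


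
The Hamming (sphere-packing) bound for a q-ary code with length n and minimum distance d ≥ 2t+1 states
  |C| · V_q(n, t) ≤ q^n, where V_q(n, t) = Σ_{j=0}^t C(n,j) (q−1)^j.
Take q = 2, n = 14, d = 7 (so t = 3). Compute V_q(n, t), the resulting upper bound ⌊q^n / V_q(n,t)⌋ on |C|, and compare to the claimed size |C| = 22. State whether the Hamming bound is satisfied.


V_q(n, t) = 470, q^n = 16384, Hamming bound = 34, |C| = 22 ≤ bound (satisfied).

Step 1: Compute V_q(n, t) = Σ_{j=0}^3 C(n, j) (q−1)^j.
  j = 0: C(14,0)·(1)^0 = 1·1 = 1.
  j = 1: C(14,1)·(1)^1 = 14·1 = 14.
  j = 2: C(14,2)·(1)^2 = 91·1 = 91.
  j = 3: C(14,3)·(1)^3 = 364·1 = 364.
  V_q(n, t) = 1 + 14 + 91 + 364 = 470.
Step 2: q^n = 2^14 = 16384.
Step 3: Hamming bound ⌊q^n / V_q(n,t)⌋ = ⌊16384/470⌋ = 34.
Step 4: Compare |C| = 22 to 34: satisfied.
The claimed |C| lies below the Hamming bound.


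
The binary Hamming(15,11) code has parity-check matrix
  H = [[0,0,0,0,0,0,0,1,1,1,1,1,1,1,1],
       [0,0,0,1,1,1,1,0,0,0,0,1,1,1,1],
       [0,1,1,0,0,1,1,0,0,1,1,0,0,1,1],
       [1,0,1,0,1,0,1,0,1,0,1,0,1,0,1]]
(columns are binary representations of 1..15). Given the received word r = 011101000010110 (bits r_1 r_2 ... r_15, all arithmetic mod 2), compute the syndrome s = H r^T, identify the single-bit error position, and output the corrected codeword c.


s = (1, 0, 1, 1)^T, error position = 11, corrected codeword c = 011101000000110

Compute s = H r^T mod 2 one row at a time:
  s_1 = 0 + 0 + 0 + 1 + 0 + 1 + 1 + 0 = 3 ≡ 1 (mod 2).
  s_2 = 1 + 0 + 1 + 0 + 0 + 1 + 1 + 0 = 4 ≡ 0 (mod 2).
  s_3 = 1 + 1 + 1 + 0 + 0 + 1 + 1 + 0 = 5 ≡ 1 (mod 2).
  s_4 = 0 + 1 + 0 + 0 + 0 + 1 + 1 + 0 = 3 ≡ 1 (mod 2).
s = (1, 0, 1, 1)^T — this equals column 11 of H (binary 1011), so error is at position 11.
Correct: flip bit 11 of r = 011101000010110 to get c = 011101000000110.


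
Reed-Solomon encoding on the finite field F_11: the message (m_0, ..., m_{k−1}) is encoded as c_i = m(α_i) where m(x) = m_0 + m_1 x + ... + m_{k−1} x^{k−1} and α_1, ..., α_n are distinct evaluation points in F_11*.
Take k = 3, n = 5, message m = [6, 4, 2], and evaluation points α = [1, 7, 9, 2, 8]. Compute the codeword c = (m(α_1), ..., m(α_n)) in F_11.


c = [1, 0, 6, 0, 1]

Message polynomial: m(x) = 6 + 4·x + 2·x^2 (mod 11).
For each evaluation point α_i, compute m(α_i) mod 11:
  α_1 = 1: Horner steps 2 → 6 → 1, so m(1) = 1.
  α_2 = 7: Horner steps 2 → 7 → 0, so m(7) = 0.
  α_3 = 9: Horner steps 2 → 0 → 6, so m(9) = 6.
  α_4 = 2: Horner steps 2 → 8 → 0, so m(2) = 0.
  α_5 = 8: Horner steps 2 → 9 → 1, so m(8) = 1.
Codeword c = [1, 0, 6, 0, 1] ∈ F_11^5.


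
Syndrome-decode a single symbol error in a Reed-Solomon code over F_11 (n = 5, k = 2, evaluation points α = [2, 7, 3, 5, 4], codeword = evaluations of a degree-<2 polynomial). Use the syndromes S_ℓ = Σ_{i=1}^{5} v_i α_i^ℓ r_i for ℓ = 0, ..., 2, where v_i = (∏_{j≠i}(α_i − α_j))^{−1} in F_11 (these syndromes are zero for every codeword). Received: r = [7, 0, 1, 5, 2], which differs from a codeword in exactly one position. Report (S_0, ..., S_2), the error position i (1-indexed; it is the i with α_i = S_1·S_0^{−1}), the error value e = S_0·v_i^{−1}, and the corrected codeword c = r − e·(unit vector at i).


S = (8, 2, 6), error at position 3, error magnitude e = 2, c = [7, 0, 10, 5, 2].

Step 1: column multipliers v_i = (∏_{j≠i}(α_i − α_j))^{−1} mod 11.
  i = 1 (α = 2): (2−7)(2−3)(2−5)(2−4) = (−5)·(−1)·(−3)·(−2) = 30 ≡ 8, so v_1 = 8^{−1} = 7 (mod 11).
  i = 2 (α = 7): (7−2)(7−3)(7−5)(7−4) = 5·4·2·3 = 120 ≡ 10, so v_2 = 10^{−1} = 10 (mod 11).
  i = 3 (α = 3): (3−2)(3−7)(3−5)(3−4) = 1·(−4)·(−2)·(−1) = −8 ≡ 3, so v_3 = 3^{−1} = 4 (mod 11).
  i = 4 (α = 5): (5−2)(5−7)(5−3)(5−4) = 3·(−2)·2·1 = −12 ≡ 10, so v_4 = 10^{−1} = 10 (mod 11).
  i = 5 (α = 4): (4−2)(4−7)(4−3)(4−5) = 2·(−3)·1·(−1) = 6 ≡ 6, so v_5 = 6^{−1} = 2 (mod 11).
  v = [7, 10, 4, 10, 2].
Step 2: syndromes of r = [7, 0, 1, 5, 2] (all sums mod 11).
  S_0 = Σ v_i r_i = 7·7 + 10·0 + 4·1 + 10·5 + 2·2 = 107 ≡ 8.
  S_1 = Σ v_i α_i r_i = 7·2·7 + 10·7·0 + 4·3·1 + 10·5·5 + 2·4·2 = 376 ≡ 2.
  α_i^2 mod 11 = [4, 5, 9, 3, 5].
  S_2 = Σ v_i α_i^2 r_i = 7·4·7 + 10·5·0 + 4·9·1 + 10·3·5 + 2·5·2 = 402 ≡ 6.
  S = (8, 2, 6) ≠ 0, so r is not a codeword (an error is present).
Step 3: locate the error. For a single error e at position i, S_ℓ = v_i·e·α_i^ℓ, so α_err = S_1/S_0.
  S_0^{−1} = 8^{−1} = 7 (mod 11), so α_err = 2·7 = 14 ≡ 3 = α_3. Error position i = 3.
  Consistency check: S_2/S_1 = 6·6 = 36 ≡ 3 = α_err ✓ (single-error assumption holds).
Step 4: error magnitude e = S_0/v_3 = S_0·∏_{j≠3}(α_3 − α_j) = 8·3 = 24 ≡ 2 (mod 11).
Step 5: correct position 3: c_3 = r_3 − e = 1 − 2 ≡ 10 (mod 11). Hence c = [7, 0, 10, 5, 2].
  Check: interpolating c through the α_i gives m(x) = 1 + 3·x (degree < 2) with m(α_i) = c_i for every i, so c is indeed a codeword.


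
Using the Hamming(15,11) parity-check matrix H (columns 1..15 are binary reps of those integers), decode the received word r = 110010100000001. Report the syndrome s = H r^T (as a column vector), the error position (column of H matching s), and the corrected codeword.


s = (1, 1, 1, 0)^T, error position = 14, corrected codeword c = 110010100000011

Compute s = H r^T mod 2 one row at a time:
  s_1 = 0 + 0 + 0 + 0 + 0 + 0 + 0 + 1 = 1 ≡ 1 (mod 2).
  s_2 = 0 + 1 + 0 + 1 + 0 + 0 + 0 + 1 = 3 ≡ 1 (mod 2).
  s_3 = 1 + 0 + 0 + 1 + 0 + 0 + 0 + 1 = 3 ≡ 1 (mod 2).
  s_4 = 1 + 0 + 1 + 1 + 0 + 0 + 0 + 1 = 4 ≡ 0 (mod 2).
s = (1, 1, 1, 0)^T — this equals column 14 of H (binary 1110), so error is at position 14.
Correct: flip bit 14 of r = 110010100000001 to get c = 110010100000011.


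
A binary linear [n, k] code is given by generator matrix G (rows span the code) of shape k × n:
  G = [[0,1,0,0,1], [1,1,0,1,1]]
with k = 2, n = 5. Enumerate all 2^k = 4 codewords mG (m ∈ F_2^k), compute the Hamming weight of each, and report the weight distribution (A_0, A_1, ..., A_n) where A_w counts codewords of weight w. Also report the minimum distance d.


Weight distribution: A_0 = 1, A_2 = 2, A_4 = 1. Minimum distance d = 2.

Enumerate all 2^2 = 4 messages m ∈ F_2^2.
For each, compute codeword c = mG in F_2^5, then tally its weight.
  m = 00 → c = 00000, weight = 0.
  m = 10 → c = 01001, weight = 2.
  m = 01 → c = 11011, weight = 4.
  m = 11 → c = 10010, weight = 2.
Tally weights:
  weight 0: 1 codewords.
  weight 2: 2 codewords.
  weight 4: 1 codewords.
Minimum distance d = smallest w > 0 with A_w > 0 = 2.
Sanity: Σ A_w = 4 = 2^2 = 4 ✓.


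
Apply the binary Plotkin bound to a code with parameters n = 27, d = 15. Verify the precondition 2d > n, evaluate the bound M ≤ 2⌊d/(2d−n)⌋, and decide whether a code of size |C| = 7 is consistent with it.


Plotkin bound M ≤ 10; given |C| = 7 ≤ bound (satisfied).

Check applicability: 2d = 30, n = 27.
2d − n = 3 > 0, so Plotkin applies.
Compute d/(2d−n) = 15/3 ≈ 5.0000.
⌊d/(2d−n)⌋ = 5.
Plotkin bound: M ≤ 2·5 = 10.
Given |C| = 7, check: satisfied.
This |C| is below the Plotkin bound.


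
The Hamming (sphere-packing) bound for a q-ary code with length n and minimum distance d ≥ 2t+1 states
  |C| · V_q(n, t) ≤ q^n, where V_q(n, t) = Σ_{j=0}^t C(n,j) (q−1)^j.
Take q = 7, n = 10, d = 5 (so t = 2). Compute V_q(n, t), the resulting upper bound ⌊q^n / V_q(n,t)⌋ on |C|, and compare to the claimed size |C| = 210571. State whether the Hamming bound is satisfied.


V_q(n, t) = 1681, q^n = 282475249, Hamming bound = 168040, |C| = 210571 > bound (violated).

Step 1: Compute V_q(n, t) = Σ_{j=0}^2 C(n, j) (q−1)^j.
  j = 0: C(10,0)·(6)^0 = 1·1 = 1.
  j = 1: C(10,1)·(6)^1 = 10·6 = 60.
  j = 2: C(10,2)·(6)^2 = 45·36 = 1620.
  V_q(n, t) = 1 + 60 + 1620 = 1681.
Step 2: q^n = 7^10 = 282475249.
Step 3: Hamming bound ⌊q^n / V_q(n,t)⌋ = ⌊282475249/1681⌋ = 168040.
Step 4: Compare |C| = 210571 to 168040: violated.
The claimed |C| lies above the Hamming bound, so no 7-ary code of length 10 with d ≥ 5 can have 210571 codewords.


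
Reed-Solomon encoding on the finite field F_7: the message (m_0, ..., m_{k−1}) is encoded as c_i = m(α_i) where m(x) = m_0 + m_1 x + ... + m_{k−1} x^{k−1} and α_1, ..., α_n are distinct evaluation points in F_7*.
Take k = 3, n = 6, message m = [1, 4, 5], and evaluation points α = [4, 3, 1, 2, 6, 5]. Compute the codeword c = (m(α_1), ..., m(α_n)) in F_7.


c = [6, 2, 3, 1, 2, 6]

Message polynomial: m(x) = 1 + 4·x + 5·x^2 (mod 7).
For each evaluation point α_i, compute m(α_i) mod 7:
  α_1 = 4: Horner steps 5 → 3 → 6, so m(4) = 6.
  α_2 = 3: Horner steps 5 → 5 → 2, so m(3) = 2.
  α_3 = 1: Horner steps 5 → 2 → 3, so m(1) = 3.
  α_4 = 2: Horner steps 5 → 0 → 1, so m(2) = 1.
  α_5 = 6: Horner steps 5 → 6 → 2, so m(6) = 2.
  α_6 = 5: Horner steps 5 → 1 → 6, so m(5) = 6.
Codeword c = [6, 2, 3, 1, 2, 6] ∈ F_7^6.


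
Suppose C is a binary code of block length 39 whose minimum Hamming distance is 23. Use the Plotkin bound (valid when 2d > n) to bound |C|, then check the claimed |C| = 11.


Plotkin bound M ≤ 6; given |C| = 11 > bound (violated).

Check applicability: 2d = 46, n = 39.
2d − n = 7 > 0, so Plotkin applies.
Compute d/(2d−n) = 23/7 ≈ 3.2857.
⌊d/(2d−n)⌋ = 3.
Plotkin bound: M ≤ 2·3 = 6.
Given |C| = 11, check: VIOLATED.
This |C| is above the Plotkin bound, so no binary code with n = 39, d = 23 and 11 codewords exists.


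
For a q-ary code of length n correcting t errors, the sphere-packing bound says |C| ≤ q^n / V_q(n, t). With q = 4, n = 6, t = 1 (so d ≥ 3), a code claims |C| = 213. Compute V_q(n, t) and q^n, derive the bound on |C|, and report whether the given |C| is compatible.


V_q(n, t) = 19, q^n = 4096, Hamming bound = 215, |C| = 213 ≤ bound (satisfied).

Step 1: Compute V_q(n, t) = Σ_{j=0}^1 C(n, j) (q−1)^j.
  j = 0: C(6,0)·(3)^0 = 1·1 = 1.
  j = 1: C(6,1)·(3)^1 = 6·3 = 18.
  V_q(n, t) = 1 + 18 = 19.
Step 2: q^n = 4^6 = 4096.
Step 3: Hamming bound ⌊q^n / V_q(n,t)⌋ = ⌊4096/19⌋ = 215.
Step 4: Compare |C| = 213 to 215: satisfied.
The claimed |C| lies below the Hamming bound.


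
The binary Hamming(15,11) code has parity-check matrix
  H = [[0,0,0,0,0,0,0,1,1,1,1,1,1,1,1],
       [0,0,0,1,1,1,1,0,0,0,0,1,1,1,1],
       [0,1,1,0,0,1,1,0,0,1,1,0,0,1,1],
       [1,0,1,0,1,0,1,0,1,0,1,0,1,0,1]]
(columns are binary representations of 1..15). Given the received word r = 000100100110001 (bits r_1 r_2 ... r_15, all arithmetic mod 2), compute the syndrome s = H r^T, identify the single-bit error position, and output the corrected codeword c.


s = (1, 1, 0, 1)^T, error position = 13, corrected codeword c = 000100100110101

Compute s = H r^T mod 2 one row at a time:
  s_1 = 0 + 0 + 1 + 1 + 0 + 0 + 0 + 1 = 3 ≡ 1 (mod 2).
  s_2 = 1 + 0 + 0 + 1 + 0 + 0 + 0 + 1 = 3 ≡ 1 (mod 2).
  s_3 = 0 + 0 + 0 + 1 + 1 + 1 + 0 + 1 = 4 ≡ 0 (mod 2).
  s_4 = 0 + 0 + 0 + 1 + 0 + 1 + 0 + 1 = 3 ≡ 1 (mod 2).
s = (1, 1, 0, 1)^T — this equals column 13 of H (binary 1101), so error is at position 13.
Correct: flip bit 13 of r = 000100100110001 to get c = 000100100110101.


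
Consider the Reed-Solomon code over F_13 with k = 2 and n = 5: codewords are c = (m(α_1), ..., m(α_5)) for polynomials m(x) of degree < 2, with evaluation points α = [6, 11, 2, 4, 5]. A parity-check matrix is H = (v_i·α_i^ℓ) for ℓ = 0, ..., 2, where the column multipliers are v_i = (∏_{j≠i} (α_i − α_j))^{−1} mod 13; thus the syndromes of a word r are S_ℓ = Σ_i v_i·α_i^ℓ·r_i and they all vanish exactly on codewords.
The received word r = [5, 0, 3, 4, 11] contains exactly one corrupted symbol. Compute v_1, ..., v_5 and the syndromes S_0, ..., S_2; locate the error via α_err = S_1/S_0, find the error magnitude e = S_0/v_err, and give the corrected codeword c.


S = (5, 3, 7), error at position 2, error magnitude e = 12, c = [5, 1, 3, 4, 11].

Step 1: column multipliers v_i = (∏_{j≠i}(α_i − α_j))^{−1} mod 13.
  i = 1 (α = 6): (6−11)(6−2)(6−4)(6−5) = (−5)·4·2·1 = −40 ≡ 12, so v_1 = 12^{−1} = 12 (mod 13).
  i = 2 (α = 11): (11−6)(11−2)(11−4)(11−5) = 5·9·7·6 = 1890 ≡ 5, so v_2 = 5^{−1} = 8 (mod 13).
  i = 3 (α = 2): (2−6)(2−11)(2−4)(2−5) = (−4)·(−9)·(−2)·(−3) = 216 ≡ 8, so v_3 = 8^{−1} = 5 (mod 13).
  i = 4 (α = 4): (4−6)(4−11)(4−2)(4−5) = (−2)·(−7)·2·(−1) = −28 ≡ 11, so v_4 = 11^{−1} = 6 (mod 13).
  i = 5 (α = 5): (5−6)(5−11)(5−2)(5−4) = (−1)·(−6)·3·1 = 18 ≡ 5, so v_5 = 5^{−1} = 8 (mod 13).
  v = [12, 8, 5, 6, 8].
Step 2: syndromes of r = [5, 0, 3, 4, 11] (all sums mod 13).
  S_0 = Σ v_i r_i = 12·5 + 8·0 + 5·3 + 6·4 + 8·11 = 187 ≡ 5.
  S_1 = Σ v_i α_i r_i = 12·6·5 + 8·11·0 + 5·2·3 + 6·4·4 + 8·5·11 = 926 ≡ 3.
  α_i^2 mod 13 = [10, 4, 4, 3, 12].
  S_2 = Σ v_i α_i^2 r_i = 12·10·5 + 8·4·0 + 5·4·3 + 6·3·4 + 8·12·11 = 1788 ≡ 7.
  S = (5, 3, 7) ≠ 0, so r is not a codeword (an error is present).
Step 3: locate the error. For a single error e at position i, S_ℓ = v_i·e·α_i^ℓ, so α_err = S_1/S_0.
  S_0^{−1} = 5^{−1} = 8 (mod 13), so α_err = 3·8 = 24 ≡ 11 = α_2. Error position i = 2.
  Consistency check: S_2/S_1 = 7·9 = 63 ≡ 11 = α_err ✓ (single-error assumption holds).
Step 4: error magnitude e = S_0/v_2 = S_0·∏_{j≠2}(α_2 − α_j) = 5·5 = 25 ≡ 12 (mod 13).
Step 5: correct position 2: c_2 = r_2 − e = 0 − 12 ≡ 1 (mod 13). Hence c = [5, 1, 3, 4, 11].
  Check: interpolating c through the α_i gives m(x) = 2 + 7·x (degree < 2) with m(α_i) = c_i for every i, so c is indeed a codeword.


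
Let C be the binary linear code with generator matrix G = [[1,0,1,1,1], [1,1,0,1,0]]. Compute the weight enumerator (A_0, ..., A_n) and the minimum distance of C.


Weight distribution: A_0 = 1, A_3 = 2, A_4 = 1. Minimum distance d = 3.

Enumerate all 2^2 = 4 messages m ∈ F_2^2.
For each, compute codeword c = mG in F_2^5, then tally its weight.
  m = 00 → c = 00000, weight = 0.
  m = 10 → c = 10111, weight = 4.
  m = 01 → c = 11010, weight = 3.
  m = 11 → c = 01101, weight = 3.
Tally weights:
  weight 0: 1 codewords.
  weight 3: 2 codewords.
  weight 4: 1 codewords.
Minimum distance d = smallest w > 0 with A_w > 0 = 3.
Sanity: Σ A_w = 4 = 2^2 = 4 ✓.


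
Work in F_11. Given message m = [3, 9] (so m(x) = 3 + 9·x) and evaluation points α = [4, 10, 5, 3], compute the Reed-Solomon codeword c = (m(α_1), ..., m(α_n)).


c = [6, 5, 4, 8]

Message polynomial: m(x) = 3 + 9·x (mod 11).
For each evaluation point α_i, compute m(α_i) mod 11:
  α_1 = 4: Horner steps 9 → 6, so m(4) = 6.
  α_2 = 10: Horner steps 9 → 5, so m(10) = 5.
  α_3 = 5: Horner steps 9 → 4, so m(5) = 4.
  α_4 = 3: Horner steps 9 → 8, so m(3) = 8.
Codeword c = [6, 5, 4, 8] ∈ F_11^4.


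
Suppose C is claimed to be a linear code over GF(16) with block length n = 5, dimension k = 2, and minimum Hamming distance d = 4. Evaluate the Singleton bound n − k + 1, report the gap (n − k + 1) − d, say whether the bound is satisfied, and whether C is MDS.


Singleton RHS = n − k + 1 = 4, slack = 0, bound satisfied, MDS.

Singleton bound: d ≤ n − k + 1.
Here n = 5, k = 2, so n − k + 1 = 4.
Given d = 4, check d ≤ 4: YES.
Slack = (n − k + 1) − d = 0.
The code is MDS (slack = 0).
Description: the claimed parameters are [5, 2, 4]_16; such a code would be MDS (meets Singleton bound).


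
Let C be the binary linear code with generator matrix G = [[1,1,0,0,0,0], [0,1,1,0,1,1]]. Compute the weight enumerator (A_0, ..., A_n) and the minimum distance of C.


Weight distribution: A_0 = 1, A_2 = 1, A_4 = 2. Minimum distance d = 2.

Enumerate all 2^2 = 4 messages m ∈ F_2^2.
For each, compute codeword c = mG in F_2^6, then tally its weight.
  m = 00 → c = 000000, weight = 0.
  m = 10 → c = 110000, weight = 2.
  m = 01 → c = 011011, weight = 4.
  m = 11 → c = 101011, weight = 4.
Tally weights:
  weight 0: 1 codewords.
  weight 2: 1 codewords.
  weight 4: 2 codewords.
Minimum distance d = smallest w > 0 with A_w > 0 = 2.
Sanity: Σ A_w = 4 = 2^2 = 4 ✓.


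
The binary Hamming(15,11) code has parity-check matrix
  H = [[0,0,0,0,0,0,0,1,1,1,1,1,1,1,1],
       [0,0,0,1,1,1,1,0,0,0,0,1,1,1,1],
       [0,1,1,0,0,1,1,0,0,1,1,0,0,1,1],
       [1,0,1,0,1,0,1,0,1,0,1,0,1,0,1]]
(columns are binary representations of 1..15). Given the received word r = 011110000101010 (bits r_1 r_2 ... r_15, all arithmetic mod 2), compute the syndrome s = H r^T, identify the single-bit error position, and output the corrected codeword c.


s = (1, 0, 0, 0)^T, error position = 8, corrected codeword c = 011110010101010

Compute s = H r^T mod 2 one row at a time:
  s_1 = 0 + 0 + 1 + 0 + 1 + 0 + 1 + 0 = 3 ≡ 1 (mod 2).
  s_2 = 1 + 1 + 0 + 0 + 1 + 0 + 1 + 0 = 4 ≡ 0 (mod 2).
  s_3 = 1 + 1 + 0 + 0 + 1 + 0 + 1 + 0 = 4 ≡ 0 (mod 2).
  s_4 = 0 + 1 + 1 + 0 + 0 + 0 + 0 + 0 = 2 ≡ 0 (mod 2).
s = (1, 0, 0, 0)^T — this equals column 8 of H (binary 1000), so error is at position 8.
Correct: flip bit 8 of r = 011110000101010 to get c = 011110010101010.


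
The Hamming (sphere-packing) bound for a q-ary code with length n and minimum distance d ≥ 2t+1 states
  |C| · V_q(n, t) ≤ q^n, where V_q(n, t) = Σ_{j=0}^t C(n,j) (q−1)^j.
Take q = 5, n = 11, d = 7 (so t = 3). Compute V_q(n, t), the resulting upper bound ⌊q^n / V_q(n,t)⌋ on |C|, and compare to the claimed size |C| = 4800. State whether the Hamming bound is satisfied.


V_q(n, t) = 11485, q^n = 48828125, Hamming bound = 4251, |C| = 4800 > bound (violated).

Step 1: Compute V_q(n, t) = Σ_{j=0}^3 C(n, j) (q−1)^j.
  j = 0: C(11,0)·(4)^0 = 1·1 = 1.
  j = 1: C(11,1)·(4)^1 = 11·4 = 44.
  j = 2: C(11,2)·(4)^2 = 55·16 = 880.
  j = 3: C(11,3)·(4)^3 = 165·64 = 10560.
  V_q(n, t) = 1 + 44 + 880 + 10560 = 11485.
Step 2: q^n = 5^11 = 48828125.
Step 3: Hamming bound ⌊q^n / V_q(n,t)⌋ = ⌊48828125/11485⌋ = 4251.
Step 4: Compare |C| = 4800 to 4251: violated.
The claimed |C| lies above the Hamming bound, so no 5-ary code of length 11 with d ≥ 7 can have 4800 codewords.


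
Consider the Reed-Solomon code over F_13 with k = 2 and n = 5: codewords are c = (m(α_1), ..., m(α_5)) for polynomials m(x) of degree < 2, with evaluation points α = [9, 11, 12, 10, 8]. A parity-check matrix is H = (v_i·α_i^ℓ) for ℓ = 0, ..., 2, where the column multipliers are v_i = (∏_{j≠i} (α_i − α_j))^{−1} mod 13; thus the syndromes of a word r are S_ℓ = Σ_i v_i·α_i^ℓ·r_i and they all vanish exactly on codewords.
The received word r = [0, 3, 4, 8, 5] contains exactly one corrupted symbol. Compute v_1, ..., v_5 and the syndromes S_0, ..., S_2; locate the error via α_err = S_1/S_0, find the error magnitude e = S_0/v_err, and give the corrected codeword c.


S = (10, 3, 10), error at position 3, error magnitude e = 6, c = [0, 3, 11, 8, 5].

Step 1: column multipliers v_i = (∏_{j≠i}(α_i − α_j))^{−1} mod 13.
  i = 1 (α = 9): (9−11)(9−12)(9−10)(9−8) = (−2)·(−3)·(−1)·1 = −6 ≡ 7, so v_1 = 7^{−1} = 2 (mod 13).
  i = 2 (α = 11): (11−9)(11−12)(11−10)(11−8) = 2·(−1)·1·3 = −6 ≡ 7, so v_2 = 7^{−1} = 2 (mod 13).
  i = 3 (α = 12): (12−9)(12−11)(12−10)(12−8) = 3·1·2·4 = 24 ≡ 11, so v_3 = 11^{−1} = 6 (mod 13).
  i = 4 (α = 10): (10−9)(10−11)(10−12)(10−8) = 1·(−1)·(−2)·2 = 4 ≡ 4, so v_4 = 4^{−1} = 10 (mod 13).
  i = 5 (α = 8): (8−9)(8−11)(8−12)(8−10) = (−1)·(−3)·(−4)·(−2) = 24 ≡ 11, so v_5 = 11^{−1} = 6 (mod 13).
  v = [2, 2, 6, 10, 6].
Step 2: syndromes of r = [0, 3, 4, 8, 5] (all sums mod 13).
  S_0 = Σ v_i r_i = 2·0 + 2·3 + 6·4 + 10·8 + 6·5 = 140 ≡ 10.
  S_1 = Σ v_i α_i r_i = 2·9·0 + 2·11·3 + 6·12·4 + 10·10·8 + 6·8·5 = 1394 ≡ 3.
  α_i^2 mod 13 = [3, 4, 1, 9, 12].
  S_2 = Σ v_i α_i^2 r_i = 2·3·0 + 2·4·3 + 6·1·4 + 10·9·8 + 6·12·5 = 1128 ≡ 10.
  S = (10, 3, 10) ≠ 0, so r is not a codeword (an error is present).
Step 3: locate the error. For a single error e at position i, S_ℓ = v_i·e·α_i^ℓ, so α_err = S_1/S_0.
  S_0^{−1} = 10^{−1} = 4 (mod 13), so α_err = 3·4 = 12 ≡ 12 = α_3. Error position i = 3.
  Consistency check: S_2/S_1 = 10·9 = 90 ≡ 12 = α_err ✓ (single-error assumption holds).
Step 4: error magnitude e = S_0/v_3 = S_0·∏_{j≠3}(α_3 − α_j) = 10·11 = 110 ≡ 6 (mod 13).
Step 5: correct position 3: c_3 = r_3 − e = 4 − 6 ≡ 11 (mod 13). Hence c = [0, 3, 11, 8, 5].
  Check: interpolating c through the α_i gives m(x) = 6 + 8·x (degree < 2) with m(α_i) = c_i for every i, so c is indeed a codeword.


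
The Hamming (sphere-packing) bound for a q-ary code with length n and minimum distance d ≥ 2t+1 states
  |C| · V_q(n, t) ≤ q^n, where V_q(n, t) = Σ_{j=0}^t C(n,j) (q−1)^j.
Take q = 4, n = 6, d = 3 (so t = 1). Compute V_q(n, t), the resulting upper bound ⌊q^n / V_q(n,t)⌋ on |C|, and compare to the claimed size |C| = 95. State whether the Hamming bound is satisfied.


V_q(n, t) = 19, q^n = 4096, Hamming bound = 215, |C| = 95 ≤ bound (satisfied).

Step 1: Compute V_q(n, t) = Σ_{j=0}^1 C(n, j) (q−1)^j.
  j = 0: C(6,0)·(3)^0 = 1·1 = 1.
  j = 1: C(6,1)·(3)^1 = 6·3 = 18.
  V_q(n, t) = 1 + 18 = 19.
Step 2: q^n = 4^6 = 4096.
Step 3: Hamming bound ⌊q^n / V_q(n,t)⌋ = ⌊4096/19⌋ = 215.
Step 4: Compare |C| = 95 to 215: satisfied.
The claimed |C| lies below the Hamming bound.


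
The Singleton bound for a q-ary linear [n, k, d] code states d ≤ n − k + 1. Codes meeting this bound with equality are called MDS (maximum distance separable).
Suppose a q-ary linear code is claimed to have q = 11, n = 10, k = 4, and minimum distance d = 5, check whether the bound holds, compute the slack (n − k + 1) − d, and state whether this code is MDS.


Singleton RHS = n − k + 1 = 7, slack = 2, bound satisfied, not MDS.

Singleton bound: d ≤ n − k + 1.
Here n = 10, k = 4, so n − k + 1 = 7.
Given d = 5, check d ≤ 7: YES.
Slack = (n − k + 1) − d = 2.
The code is NOT MDS (slack = 2 > 0).
Description: the claimed parameters are [10, 4, 5]_11; such a code would be non-MDS.


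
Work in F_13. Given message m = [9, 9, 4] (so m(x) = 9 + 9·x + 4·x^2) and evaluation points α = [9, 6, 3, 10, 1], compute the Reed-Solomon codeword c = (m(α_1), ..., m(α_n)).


c = [11, 12, 7, 5, 9]

Message polynomial: m(x) = 9 + 9·x + 4·x^2 (mod 13).
For each evaluation point α_i, compute m(α_i) mod 13:
  α_1 = 9: Horner steps 4 → 6 → 11, so m(9) = 11.
  α_2 = 6: Horner steps 4 → 7 → 12, so m(6) = 12.
  α_3 = 3: Horner steps 4 → 8 → 7, so m(3) = 7.
  α_4 = 10: Horner steps 4 → 10 → 5, so m(10) = 5.
  α_5 = 1: Horner steps 4 → 0 → 9, so m(1) = 9.
Codeword c = [11, 12, 7, 5, 9] ∈ F_13^5.


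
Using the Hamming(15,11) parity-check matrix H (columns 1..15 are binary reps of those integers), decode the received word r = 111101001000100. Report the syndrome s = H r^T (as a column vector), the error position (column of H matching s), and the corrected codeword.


s = (0, 1, 1, 0)^T, error position = 6, corrected codeword c = 111100001000100

Compute s = H r^T mod 2 one row at a time:
  s_1 = 0 + 1 + 0 + 0 + 0 + 1 + 0 + 0 = 2 ≡ 0 (mod 2).
  s_2 = 1 + 0 + 1 + 0 + 0 + 1 + 0 + 0 = 3 ≡ 1 (mod 2).
  s_3 = 1 + 1 + 1 + 0 + 0 + 0 + 0 + 0 = 3 ≡ 1 (mod 2).
  s_4 = 1 + 1 + 0 + 0 + 1 + 0 + 1 + 0 = 4 ≡ 0 (mod 2).
s = (0, 1, 1, 0)^T — this equals column 6 of H (binary 0110), so error is at position 6.
Correct: flip bit 6 of r = 111101001000100 to get c = 111100001000100.


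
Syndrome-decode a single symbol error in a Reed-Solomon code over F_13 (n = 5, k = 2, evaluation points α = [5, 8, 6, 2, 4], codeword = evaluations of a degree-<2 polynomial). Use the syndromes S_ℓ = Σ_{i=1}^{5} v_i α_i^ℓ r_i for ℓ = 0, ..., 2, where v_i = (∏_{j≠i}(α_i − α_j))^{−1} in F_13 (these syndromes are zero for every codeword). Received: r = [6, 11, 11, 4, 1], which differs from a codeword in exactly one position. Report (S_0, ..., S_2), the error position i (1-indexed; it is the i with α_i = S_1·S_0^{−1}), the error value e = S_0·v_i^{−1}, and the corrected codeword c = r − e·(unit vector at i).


S = (3, 11, 10), error at position 2, error magnitude e = 3, c = [6, 8, 11, 4, 1].

Step 1: column multipliers v_i = (∏_{j≠i}(α_i − α_j))^{−1} mod 13.
  i = 1 (α = 5): (5−8)(5−6)(5−2)(5−4) = (−3)·(−1)·3·1 = 9 ≡ 9, so v_1 = 9^{−1} = 3 (mod 13).
  i = 2 (α = 8): (8−5)(8−6)(8−2)(8−4) = 3·2·6·4 = 144 ≡ 1, so v_2 = 1^{−1} = 1 (mod 13).
  i = 3 (α = 6): (6−5)(6−8)(6−2)(6−4) = 1·(−2)·4·2 = −16 ≡ 10, so v_3 = 10^{−1} = 4 (mod 13).
  i = 4 (α = 2): (2−5)(2−8)(2−6)(2−4) = (−3)·(−6)·(−4)·(−2) = 144 ≡ 1, so v_4 = 1^{−1} = 1 (mod 13).
  i = 5 (α = 4): (4−5)(4−8)(4−6)(4−2) = (−1)·(−4)·(−2)·2 = −16 ≡ 10, so v_5 = 10^{−1} = 4 (mod 13).
  v = [3, 1, 4, 1, 4].
Step 2: syndromes of r = [6, 11, 11, 4, 1] (all sums mod 13).
  S_0 = Σ v_i r_i = 3·6 + 1·11 + 4·11 + 1·4 + 4·1 = 81 ≡ 3.
  S_1 = Σ v_i α_i r_i = 3·5·6 + 1·8·11 + 4·6·11 + 1·2·4 + 4·4·1 = 466 ≡ 11.
  α_i^2 mod 13 = [12, 12, 10, 4, 3].
  S_2 = Σ v_i α_i^2 r_i = 3·12·6 + 1·12·11 + 4·10·11 + 1·4·4 + 4·3·1 = 816 ≡ 10.
  S = (3, 11, 10) ≠ 0, so r is not a codeword (an error is present).
Step 3: locate the error. For a single error e at position i, S_ℓ = v_i·e·α_i^ℓ, so α_err = S_1/S_0.
  S_0^{−1} = 3^{−1} = 9 (mod 13), so α_err = 11·9 = 99 ≡ 8 = α_2. Error position i = 2.
  Consistency check: S_2/S_1 = 10·6 = 60 ≡ 8 = α_err ✓ (single-error assumption holds).
Step 4: error magnitude e = S_0/v_2 = S_0·∏_{j≠2}(α_2 − α_j) = 3·1 = 3 ≡ 3 (mod 13).
Step 5: correct position 2: c_2 = r_2 − e = 11 − 3 ≡ 8 (mod 13). Hence c = [6, 8, 11, 4, 1].
  Check: interpolating c through the α_i gives m(x) = 7 + 5·x (degree < 2) with m(α_i) = c_i for every i, so c is indeed a codeword.


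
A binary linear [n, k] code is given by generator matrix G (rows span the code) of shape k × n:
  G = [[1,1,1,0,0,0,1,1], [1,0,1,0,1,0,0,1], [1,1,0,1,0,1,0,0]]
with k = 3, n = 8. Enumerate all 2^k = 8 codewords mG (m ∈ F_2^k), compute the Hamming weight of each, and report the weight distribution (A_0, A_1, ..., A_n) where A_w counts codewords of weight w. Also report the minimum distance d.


Weight distribution: A_0 = 1, A_3 = 1, A_4 = 2, A_5 = 3, A_6 = 1. Minimum distance d = 3.

Enumerate all 2^3 = 8 messages m ∈ F_2^3.
For each, compute codeword c = mG in F_2^8, then tally its weight.
  m = 000 → c = 00000000, weight = 0.
  m = 100 → c = 11100011, weight = 5.
  m = 010 → c = 10101001, weight = 4.
  m = 110 → c = 01001010, weight = 3.
  m = 001 → c = 11010100, weight = 4.
  m = 101 → c = 00110111, weight = 5.
  m = 011 → c = 01111101, weight = 6.
  m = 111 → c = 10011110, weight = 5.
Tally weights:
  weight 0: 1 codewords.
  weight 3: 1 codewords.
  weight 4: 2 codewords.
  weight 5: 3 codewords.
  weight 6: 1 codewords.
Minimum distance d = smallest w > 0 with A_w > 0 = 3.
Sanity: Σ A_w = 8 = 2^3 = 8 ✓.


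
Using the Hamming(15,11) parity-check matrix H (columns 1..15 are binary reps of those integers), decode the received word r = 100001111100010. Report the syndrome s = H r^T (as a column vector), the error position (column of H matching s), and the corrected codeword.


s = (0, 1, 0, 1)^T, error position = 5, corrected codeword c = 100011111100010

Compute s = H r^T mod 2 one row at a time:
  s_1 = 1 + 1 + 1 + 0 + 0 + 0 + 1 + 0 = 4 ≡ 0 (mod 2).
  s_2 = 0 + 0 + 1 + 1 + 0 + 0 + 1 + 0 = 3 ≡ 1 (mod 2).
  s_3 = 0 + 0 + 1 + 1 + 1 + 0 + 1 + 0 = 4 ≡ 0 (mod 2).
  s_4 = 1 + 0 + 0 + 1 + 1 + 0 + 0 + 0 = 3 ≡ 1 (mod 2).
s = (0, 1, 0, 1)^T — this equals column 5 of H (binary 0101), so error is at position 5.
Correct: flip bit 5 of r = 100001111100010 to get c = 100011111100010.


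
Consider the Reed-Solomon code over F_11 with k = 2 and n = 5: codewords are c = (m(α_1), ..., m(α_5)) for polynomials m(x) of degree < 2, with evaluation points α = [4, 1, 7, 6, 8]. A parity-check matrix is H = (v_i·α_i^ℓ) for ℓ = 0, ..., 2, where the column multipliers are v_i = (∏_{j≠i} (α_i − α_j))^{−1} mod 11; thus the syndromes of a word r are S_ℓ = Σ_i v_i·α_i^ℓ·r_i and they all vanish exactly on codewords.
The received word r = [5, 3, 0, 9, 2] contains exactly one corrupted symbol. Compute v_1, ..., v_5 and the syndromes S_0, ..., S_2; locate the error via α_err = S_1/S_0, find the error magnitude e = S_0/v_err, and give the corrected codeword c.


S = (5, 5, 5), error at position 2, error magnitude e = 4, c = [5, 10, 0, 9, 2].

Step 1: column multipliers v_i = (∏_{j≠i}(α_i − α_j))^{−1} mod 11.
  i = 1 (α = 4): (4−1)(4−7)(4−6)(4−8) = 3·(−3)·(−2)·(−4) = −72 ≡ 5, so v_1 = 5^{−1} = 9 (mod 11).
  i = 2 (α = 1): (1−4)(1−7)(1−6)(1−8) = (−3)·(−6)·(−5)·(−7) = 630 ≡ 3, so v_2 = 3^{−1} = 4 (mod 11).
  i = 3 (α = 7): (7−4)(7−1)(7−6)(7−8) = 3·6·1·(−1) = −18 ≡ 4, so v_3 = 4^{−1} = 3 (mod 11).
  i = 4 (α = 6): (6−4)(6−1)(6−7)(6−8) = 2·5·(−1)·(−2) = 20 ≡ 9, so v_4 = 9^{−1} = 5 (mod 11).
  i = 5 (α = 8): (8−4)(8−1)(8−7)(8−6) = 4·7·1·2 = 56 ≡ 1, so v_5 = 1^{−1} = 1 (mod 11).
  v = [9, 4, 3, 5, 1].
Step 2: syndromes of r = [5, 3, 0, 9, 2] (all sums mod 11).
  S_0 = Σ v_i r_i = 9·5 + 4·3 + 3·0 + 5·9 + 1·2 = 104 ≡ 5.
  S_1 = Σ v_i α_i r_i = 9·4·5 + 4·1·3 + 3·7·0 + 5·6·9 + 1·8·2 = 478 ≡ 5.
  α_i^2 mod 11 = [5, 1, 5, 3, 9].
  S_2 = Σ v_i α_i^2 r_i = 9·5·5 + 4·1·3 + 3·5·0 + 5·3·9 + 1·9·2 = 390 ≡ 5.
  S = (5, 5, 5) ≠ 0, so r is not a codeword (an error is present).
Step 3: locate the error. For a single error e at position i, S_ℓ = v_i·e·α_i^ℓ, so α_err = S_1/S_0.
  S_0^{−1} = 5^{−1} = 9 (mod 11), so α_err = 5·9 = 45 ≡ 1 = α_2. Error position i = 2.
  Consistency check: S_2/S_1 = 5·9 = 45 ≡ 1 = α_err ✓ (single-error assumption holds).
Step 4: error magnitude e = S_0/v_2 = S_0·∏_{j≠2}(α_2 − α_j) = 5·3 = 15 ≡ 4 (mod 11).
Step 5: correct position 2: c_2 = r_2 − e = 3 − 4 ≡ 10 (mod 11). Hence c = [5, 10, 0, 9, 2].
  Check: interpolating c through the α_i gives m(x) = 8 + 2·x (degree < 2) with m(α_i) = c_i for every i, so c is indeed a codeword.


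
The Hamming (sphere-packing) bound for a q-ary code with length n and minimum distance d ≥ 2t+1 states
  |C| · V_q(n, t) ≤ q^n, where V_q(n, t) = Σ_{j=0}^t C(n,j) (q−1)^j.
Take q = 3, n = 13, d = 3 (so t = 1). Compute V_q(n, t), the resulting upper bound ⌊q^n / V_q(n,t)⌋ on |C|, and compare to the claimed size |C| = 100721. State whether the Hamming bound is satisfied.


V_q(n, t) = 27, q^n = 1594323, Hamming bound = 59049, |C| = 100721 > bound (violated).

Step 1: Compute V_q(n, t) = Σ_{j=0}^1 C(n, j) (q−1)^j.
  j = 0: C(13,0)·(2)^0 = 1·1 = 1.
  j = 1: C(13,1)·(2)^1 = 13·2 = 26.
  V_q(n, t) = 1 + 26 = 27.
Step 2: q^n = 3^13 = 1594323.
Step 3: Hamming bound ⌊q^n / V_q(n,t)⌋ = ⌊1594323/27⌋ = 59049.
Step 4: Compare |C| = 100721 to 59049: violated.
The claimed |C| lies above the Hamming bound, so no 3-ary code of length 13 with d ≥ 3 can have 100721 codewords.


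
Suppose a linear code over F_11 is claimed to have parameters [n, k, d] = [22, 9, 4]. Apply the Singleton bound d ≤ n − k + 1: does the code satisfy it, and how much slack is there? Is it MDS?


Singleton RHS = n − k + 1 = 14, slack = 10, bound satisfied, not MDS.

Singleton bound: d ≤ n − k + 1.
Here n = 22, k = 9, so n − k + 1 = 14.
Given d = 4, check d ≤ 14: YES.
Slack = (n − k + 1) − d = 10.
The code is NOT MDS (slack = 10 > 0).
Description: the claimed parameters are [22, 9, 4]_11; such a code would be non-MDS.


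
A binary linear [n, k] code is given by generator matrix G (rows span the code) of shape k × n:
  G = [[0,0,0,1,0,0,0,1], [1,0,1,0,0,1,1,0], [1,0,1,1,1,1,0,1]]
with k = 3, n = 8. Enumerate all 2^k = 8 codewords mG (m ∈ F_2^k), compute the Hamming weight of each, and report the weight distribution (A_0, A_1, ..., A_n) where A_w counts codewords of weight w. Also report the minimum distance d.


Weight distribution: A_0 = 1, A_2 = 2, A_4 = 3, A_6 = 2. Minimum distance d = 2.

Enumerate all 2^3 = 8 messages m ∈ F_2^3.
For each, compute codeword c = mG in F_2^8, then tally its weight.
  m = 000 → c = 00000000, weight = 0.
  m = 100 → c = 00010001, weight = 2.
  m = 010 → c = 10100110, weight = 4.
  m = 110 → c = 10110111, weight = 6.
  m = 001 → c = 10111101, weight = 6.
  m = 101 → c = 10101100, weight = 4.
  m = 011 → c = 00011011, weight = 4.
  m = 111 → c = 00001010, weight = 2.
Tally weights:
  weight 0: 1 codewords.
  weight 2: 2 codewords.
  weight 4: 3 codewords.
  weight 6: 2 codewords.
Minimum distance d = smallest w > 0 with A_w > 0 = 2.
Sanity: Σ A_w = 8 = 2^3 = 8 ✓.


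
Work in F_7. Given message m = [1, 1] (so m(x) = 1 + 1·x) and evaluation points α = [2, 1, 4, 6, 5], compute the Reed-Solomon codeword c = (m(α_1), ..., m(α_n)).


c = [3, 2, 5, 0, 6]

Message polynomial: m(x) = 1 + 1·x (mod 7).
For each evaluation point α_i, compute m(α_i) mod 7:
  α_1 = 2: Horner steps 1 → 3, so m(2) = 3.
  α_2 = 1: Horner steps 1 → 2, so m(1) = 2.
  α_3 = 4: Horner steps 1 → 5, so m(4) = 5.
  α_4 = 6: Horner steps 1 → 0, so m(6) = 0.
  α_5 = 5: Horner steps 1 → 6, so m(5) = 6.
Codeword c = [3, 2, 5, 0, 6] ∈ F_7^5.
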